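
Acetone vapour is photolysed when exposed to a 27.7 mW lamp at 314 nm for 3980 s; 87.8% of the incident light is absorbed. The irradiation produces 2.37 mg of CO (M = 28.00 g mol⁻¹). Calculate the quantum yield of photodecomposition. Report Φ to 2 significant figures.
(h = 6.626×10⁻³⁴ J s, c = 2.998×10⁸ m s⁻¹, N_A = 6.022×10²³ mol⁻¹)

Φ = 0.33

Product: 2.37 mg / 28.00 g mol⁻¹ = 8.464×10⁻⁵ mol.
Photon energy at 314 nm: hc/λ = (6.626×10⁻³⁴)(2.998×10⁸)/(314×10⁻⁹) = 6.326×10⁻¹⁹ J.
Energy delivered: (27.7 mW)(3980 s) = 110.2 J.
Photons incident: 110.2 / 6.326×10⁻¹⁹ = 1.742×10²⁰, i.e. 1.742×10²⁰/6.022×10²³ = 2.893×10⁻⁴ mol.
Photons absorbed: 0.878 × 2.893×10⁻⁴ = 2.540×10⁻⁴ mol.
Φ = 8.464×10⁻⁵ mol / 2.540×10⁻⁴ mol photons = 0.33.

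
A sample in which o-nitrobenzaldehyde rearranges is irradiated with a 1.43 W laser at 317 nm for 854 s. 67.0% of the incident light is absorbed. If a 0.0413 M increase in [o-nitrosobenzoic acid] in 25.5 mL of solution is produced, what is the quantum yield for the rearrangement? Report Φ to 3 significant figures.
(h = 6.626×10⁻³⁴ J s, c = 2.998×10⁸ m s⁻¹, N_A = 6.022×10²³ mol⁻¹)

Φ = 0.486

Product: (0.0413 M)(0.0255 L) = 0.001053 mol.
Photon energy at 317 nm: hc/λ = (6.626×10⁻³⁴)(2.998×10⁸)/(317×10⁻⁹) = 6.266×10⁻¹⁹ J.
Energy delivered: (1.43 W)(854 s) = 1221 J.
Photons incident: 1221 / 6.266×10⁻¹⁹ = 1.949×10²¹, i.e. 1.949×10²¹/6.022×10²³ = 0.003236 mol.
Photons absorbed: 0.670 × 0.003236 = 0.002168 mol.
Φ = 0.001053 mol / 0.002168 mol photons = 0.486.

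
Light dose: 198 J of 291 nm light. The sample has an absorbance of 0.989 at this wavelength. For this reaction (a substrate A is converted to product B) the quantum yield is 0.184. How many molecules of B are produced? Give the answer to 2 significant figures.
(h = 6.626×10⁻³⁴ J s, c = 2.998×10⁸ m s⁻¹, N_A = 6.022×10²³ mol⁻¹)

Photon energy at 291 nm: hc/λ = (6.626×10⁻³⁴)(2.998×10⁸)/(291×10⁻⁹) = 6.826×10⁻¹⁹ J.
Photons incident: 198 / 6.826×10⁻¹⁹ = 2.901×10²⁰, i.e. 2.901×10²⁰/6.022×10²³ = 4.817×10⁻⁴ mol.
Fraction absorbed: 1 − 10^(−0.989) = 0.8974.
Photons absorbed: 0.8974 × 4.817×10⁻⁴ = 4.323×10⁻⁴ mol.
Product: Φ × n_abs = 0.184 × 4.323×10⁻⁴ = 7.954×10⁻⁵ mol.
As a count: 7.954×10⁻⁵ × 6.022×10²³ = 4.8×10¹⁹.

4.8×10¹⁹ molecules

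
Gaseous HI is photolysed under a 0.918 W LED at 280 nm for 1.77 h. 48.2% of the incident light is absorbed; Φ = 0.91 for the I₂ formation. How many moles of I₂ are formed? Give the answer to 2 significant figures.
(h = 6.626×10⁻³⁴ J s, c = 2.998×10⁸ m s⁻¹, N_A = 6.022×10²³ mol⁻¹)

Photon energy at 280 nm: hc/λ = (6.626×10⁻³⁴)(2.998×10⁸)/(280×10⁻⁹) = 7.095×10⁻¹⁹ J.
Energy delivered: (0.918 W)(6372 s) = 5849 J.
Photons incident: 5849 / 7.095×10⁻¹⁹ = 8.244×10²¹, i.e. 8.244×10²¹/6.022×10²³ = 0.01369 mol.
Photons absorbed: 0.482 × 0.01369 = 0.006599 mol.
Product: Φ × n_abs = 0.91 × 0.006599 = 0.006005 mol.

0.0060 mol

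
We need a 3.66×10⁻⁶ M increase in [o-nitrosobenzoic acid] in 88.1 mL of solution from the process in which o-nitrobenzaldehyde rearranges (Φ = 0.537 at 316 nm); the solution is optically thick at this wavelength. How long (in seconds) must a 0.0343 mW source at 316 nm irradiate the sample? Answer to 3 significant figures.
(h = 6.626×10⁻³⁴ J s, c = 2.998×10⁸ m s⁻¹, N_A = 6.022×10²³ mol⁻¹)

Product: (3.66×10⁻⁶ M)(0.0881 L) = 3.224×10⁻⁷ mol.
Photons that must be absorbed: 3.224×10⁻⁷ / 0.537 = 6.004×10⁻⁷ mol.
Photon energy: hc/λ = 6.286×10⁻¹⁹ J; per mole, 3.785×10⁵ J mol⁻¹.
Energy required: 6.004×10⁻⁷ × 3.785×10⁵ = 0.2273 J.
Time: 0.2273 J / 3.43e-05 W = 6630 s.

t ≈ 6630 s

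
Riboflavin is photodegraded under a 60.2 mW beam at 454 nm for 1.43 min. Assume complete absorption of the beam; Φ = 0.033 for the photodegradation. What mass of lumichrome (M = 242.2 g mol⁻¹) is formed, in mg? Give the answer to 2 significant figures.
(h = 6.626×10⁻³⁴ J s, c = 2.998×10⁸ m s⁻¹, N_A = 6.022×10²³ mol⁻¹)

Photon energy at 454 nm: hc/λ = (6.626×10⁻³⁴)(2.998×10⁸)/(454×10⁻⁹) = 4.375×10⁻¹⁹ J.
Energy delivered: (60.2 mW)(85.8 s) = 5.165 J.
Photons incident: 5.165 / 4.375×10⁻¹⁹ = 1.181×10¹⁹, i.e. 1.181×10¹⁹/6.022×10²³ = 1.961×10⁻⁵ mol.
Product: Φ × n_abs = 0.033 × 1.961×10⁻⁵ = 6.471×10⁻⁷ mol.
Mass: 6.471×10⁻⁷ × 242.2 = 1.567×10⁻⁴ g = 0.16 mg.

0.16 mg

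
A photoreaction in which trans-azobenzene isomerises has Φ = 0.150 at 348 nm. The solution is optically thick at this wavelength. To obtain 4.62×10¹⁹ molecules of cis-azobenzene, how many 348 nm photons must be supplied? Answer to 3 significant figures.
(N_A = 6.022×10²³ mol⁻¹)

Product: 4.62×10¹⁹ / 6.022×10²³ = 7.672×10⁻⁵ mol.
Photons that must be absorbed: 7.672×10⁻⁵ / 0.150 = 5.115×10⁻⁴ mol.
Photon count: 5.115×10⁻⁴ × 6.022×10²³ = 3.08×10²⁰.

3.08×10²⁰ photons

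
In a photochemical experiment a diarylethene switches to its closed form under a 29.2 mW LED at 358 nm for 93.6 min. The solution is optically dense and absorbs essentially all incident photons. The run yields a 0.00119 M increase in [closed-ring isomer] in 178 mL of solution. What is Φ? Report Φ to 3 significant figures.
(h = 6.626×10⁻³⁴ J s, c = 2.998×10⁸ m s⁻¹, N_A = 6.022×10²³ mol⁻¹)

Φ = 0.432

Product: (0.00119 M)(0.178 L) = 2.118×10⁻⁴ mol.
Photon energy at 358 nm: hc/λ = (6.626×10⁻³⁴)(2.998×10⁸)/(358×10⁻⁹) = 5.549×10⁻¹⁹ J.
Energy delivered: (29.2 mW)(5616 s) = 164.0 J.
Photons incident: 164.0 / 5.549×10⁻¹⁹ = 2.955×10²⁰, i.e. 2.955×10²⁰/6.022×10²³ = 4.907×10⁻⁴ mol.
Φ = 2.118×10⁻⁴ mol / 4.907×10⁻⁴ mol photons = 0.432.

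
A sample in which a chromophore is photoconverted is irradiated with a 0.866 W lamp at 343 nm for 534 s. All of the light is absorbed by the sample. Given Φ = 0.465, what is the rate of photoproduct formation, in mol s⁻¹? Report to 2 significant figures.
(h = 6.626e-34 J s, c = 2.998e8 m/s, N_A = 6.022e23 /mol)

1.2e-6 mol s⁻¹

Photon energy at 343 nm: hc/λ = (6.626e-34)(2.998e8)/(343e-9) = 5.791e-19 J.
Energy delivered: (0.866 W)(534 s) = 462.4 J.
Photons incident: 462.4 / 5.791e-19 = 7.985e20, i.e. 7.985e20/6.022e23 = 0.001326 mol.
Product formed: 0.465 × 0.001326 = 6.166e-4 mol.
Rate: 6.166e-4 / 534 s = 1.2e-6 mol s⁻¹.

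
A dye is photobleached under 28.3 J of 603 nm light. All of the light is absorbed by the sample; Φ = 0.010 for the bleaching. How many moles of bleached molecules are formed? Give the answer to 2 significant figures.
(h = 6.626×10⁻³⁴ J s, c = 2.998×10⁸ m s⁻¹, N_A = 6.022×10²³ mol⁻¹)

1.4×10⁻⁶ mol

Photon energy at 603 nm: hc/λ = (6.626×10⁻³⁴)(2.998×10⁸)/(603×10⁻⁹) = 3.294×10⁻¹⁹ J.
Photons incident: 28.3 / 3.294×10⁻¹⁹ = 8.591×10¹⁹, i.e. 8.591×10¹⁹/6.022×10²³ = 1.427×10⁻⁴ mol.
Product: Φ × n_abs = 0.010 × 1.427×10⁻⁴ = 1.427×10⁻⁶ mol.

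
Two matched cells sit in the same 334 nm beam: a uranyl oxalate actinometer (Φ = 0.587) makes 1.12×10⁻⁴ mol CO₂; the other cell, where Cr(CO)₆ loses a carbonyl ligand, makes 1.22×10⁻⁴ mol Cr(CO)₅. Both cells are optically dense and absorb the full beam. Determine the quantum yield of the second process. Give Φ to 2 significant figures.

Φ = 0.64

Photons absorbed by the actinometer: 1.12×10⁻⁴ / 0.587 = 1.908×10⁻⁴ mol.
Φ(unknown) = 1.22×10⁻⁴ / 1.908×10⁻⁴ = 0.64.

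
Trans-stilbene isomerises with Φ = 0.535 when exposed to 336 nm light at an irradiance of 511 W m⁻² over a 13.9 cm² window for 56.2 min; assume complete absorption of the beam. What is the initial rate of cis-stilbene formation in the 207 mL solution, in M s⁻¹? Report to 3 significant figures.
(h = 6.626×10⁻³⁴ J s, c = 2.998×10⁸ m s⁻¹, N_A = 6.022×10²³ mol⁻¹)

5.16×10⁻⁶ M s⁻¹

Photon energy at 336 nm: hc/λ = (6.626×10⁻³⁴)(2.998×10⁸)/(336×10⁻⁹) = 5.912×10⁻¹⁹ J.
Energy delivered: (511 W m⁻²)(13.9×10⁻⁴ m²)(3372 s) = 2395 J.
Photons incident: 2395 / 5.912×10⁻¹⁹ = 4.051×10²¹, i.e. 4.051×10²¹/6.022×10²³ = 0.006727 mol.
Product formed: 0.535 × 0.006727 = 0.003599 mol.
Rate: 0.003599 mol / (3372 s × 0.207 L) = 5.16×10⁻⁶ M s⁻¹.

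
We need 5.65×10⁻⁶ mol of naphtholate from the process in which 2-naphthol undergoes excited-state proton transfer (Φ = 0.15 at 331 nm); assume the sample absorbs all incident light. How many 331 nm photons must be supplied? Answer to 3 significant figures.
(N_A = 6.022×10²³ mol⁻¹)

2.27×10¹⁹ photons

Photons that must be absorbed: 5.65×10⁻⁶ / 0.15 = 3.767×10⁻⁵ mol.
Photon count: 3.767×10⁻⁵ × 6.022×10²³ = 2.27×10¹⁹.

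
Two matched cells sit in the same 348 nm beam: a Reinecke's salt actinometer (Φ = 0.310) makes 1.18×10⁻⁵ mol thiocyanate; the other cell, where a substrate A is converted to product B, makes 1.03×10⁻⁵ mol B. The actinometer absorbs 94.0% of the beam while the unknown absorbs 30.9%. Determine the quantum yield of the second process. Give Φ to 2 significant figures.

Φ = 0.82

Photons absorbed by the actinometer: 1.18×10⁻⁵ / 0.310 = 3.806×10⁻⁵ mol.
Incident flux: 3.806×10⁻⁵ / 0.940 = 4.049×10⁻⁵ einstein.
Absorbed by unknown: 0.309 × 4.049×10⁻⁵ = 1.251×10⁻⁵ mol.
Φ(unknown) = 1.03×10⁻⁵ / 1.251×10⁻⁵ = 0.82.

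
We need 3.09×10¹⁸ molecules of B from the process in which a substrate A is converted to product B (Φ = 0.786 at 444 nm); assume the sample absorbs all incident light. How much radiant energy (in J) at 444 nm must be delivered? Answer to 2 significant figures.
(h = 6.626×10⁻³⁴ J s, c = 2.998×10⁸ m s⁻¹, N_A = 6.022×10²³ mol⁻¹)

Product: 3.09×10¹⁸ / 6.022×10²³ = 5.131×10⁻⁶ mol.
Photons that must be absorbed: 5.131×10⁻⁶ / 0.786 = 6.528×10⁻⁶ mol.
Photon energy: hc/λ = 4.474×10⁻¹⁹ J; per mole, 2.694×10⁵ J mol⁻¹.
Energy required: 6.528×10⁻⁶ × 2.694×10⁵ = 1.8 J.

1.8 J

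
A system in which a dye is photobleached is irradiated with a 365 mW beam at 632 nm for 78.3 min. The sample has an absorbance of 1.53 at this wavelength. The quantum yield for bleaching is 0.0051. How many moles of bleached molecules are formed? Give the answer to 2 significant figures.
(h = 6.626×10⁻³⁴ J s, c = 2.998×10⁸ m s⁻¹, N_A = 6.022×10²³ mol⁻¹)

Photon energy at 632 nm: hc/λ = (6.626×10⁻³⁴)(2.998×10⁸)/(632×10⁻⁹) = 3.143×10⁻¹⁹ J.
Energy delivered: (365 mW)(4698 s) = 1715 J.
Photons incident: 1715 / 3.143×10⁻¹⁹ = 5.457×10²¹, i.e. 5.457×10²¹/6.022×10²³ = 0.009062 mol.
Fraction absorbed: 1 − 10^(−1.53) = 0.9705.
Photons absorbed: 0.9705 × 0.009062 = 0.008795 mol.
Product: Φ × n_abs = 0.0051 × 0.008795 = 4.485×10⁻⁵ mol.

4.5×10⁻⁵ mol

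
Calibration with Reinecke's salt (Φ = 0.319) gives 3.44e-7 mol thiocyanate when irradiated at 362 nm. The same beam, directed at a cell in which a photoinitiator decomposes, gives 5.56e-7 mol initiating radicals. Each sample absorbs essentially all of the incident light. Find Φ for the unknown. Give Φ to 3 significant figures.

Φ = 0.516

Photons absorbed by the actinometer: 3.44e-7 / 0.319 = 1.078e-6 mol.
Φ(unknown) = 5.56e-7 / 1.078e-6 = 0.516.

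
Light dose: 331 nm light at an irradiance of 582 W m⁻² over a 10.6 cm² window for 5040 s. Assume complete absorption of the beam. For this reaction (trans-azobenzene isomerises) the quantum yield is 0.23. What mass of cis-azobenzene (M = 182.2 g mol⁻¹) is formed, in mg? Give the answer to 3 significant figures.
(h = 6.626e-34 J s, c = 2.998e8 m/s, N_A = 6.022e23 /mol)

361 mg

Photon energy at 331 nm: hc/λ = (6.626e-34)(2.998e8)/(331e-9) = 6.001e-19 J.
Energy delivered: (582 W m⁻²)(10.6e-4 m²)(5040 s) = 3109 J.
Photons incident: 3109 / 6.001e-19 = 5.181e21, i.e. 5.181e21/6.022e23 = 0.008603 mol.
Product: Φ × n_abs = 0.23 × 0.008603 = 0.001979 mol.
Mass: 0.001979 × 182.2 = 0.3606 g = 361 mg.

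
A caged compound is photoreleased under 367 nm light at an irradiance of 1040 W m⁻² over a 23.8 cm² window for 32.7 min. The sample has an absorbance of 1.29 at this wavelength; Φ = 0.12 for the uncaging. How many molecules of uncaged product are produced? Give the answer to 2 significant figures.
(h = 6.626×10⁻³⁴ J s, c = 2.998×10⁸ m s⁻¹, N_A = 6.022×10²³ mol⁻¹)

1.0×10²¹ molecules

Photon energy at 367 nm: hc/λ = (6.626×10⁻³⁴)(2.998×10⁸)/(367×10⁻⁹) = 5.413×10⁻¹⁹ J.
Energy delivered: (1040 W m⁻²)(23.8×10⁻⁴ m²)(1962 s) = 4856 J.
Photons incident: 4856 / 5.413×10⁻¹⁹ = 8.971×10²¹, i.e. 8.971×10²¹/6.022×10²³ = 0.01490 mol.
Fraction absorbed: 1 − 10^(−1.29) = 0.9487.
Photons absorbed: 0.9487 × 0.01490 = 0.01414 mol.
Product: Φ × n_abs = 0.12 × 0.01414 = 0.001697 mol.
As a count: 0.001697 × 6.022×10²³ = 1.0×10²¹.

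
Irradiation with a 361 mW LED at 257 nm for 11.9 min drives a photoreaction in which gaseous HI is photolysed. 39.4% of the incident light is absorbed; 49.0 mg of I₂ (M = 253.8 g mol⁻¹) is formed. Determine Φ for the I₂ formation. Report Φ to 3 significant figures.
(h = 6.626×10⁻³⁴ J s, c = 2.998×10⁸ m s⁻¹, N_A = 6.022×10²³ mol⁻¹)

Φ = 0.885

Product: 49.0 mg / 253.8 g mol⁻¹ = 1.931×10⁻⁴ mol.
Photon energy at 257 nm: hc/λ = (6.626×10⁻³⁴)(2.998×10⁸)/(257×10⁻⁹) = 7.729×10⁻¹⁹ J.
Energy delivered: (361 mW)(714 s) = 257.8 J.
Photons incident: 257.8 / 7.729×10⁻¹⁹ = 3.335×10²⁰, i.e. 3.335×10²⁰/6.022×10²³ = 5.538×10⁻⁴ mol.
Photons absorbed: 0.394 × 5.538×10⁻⁴ = 2.182×10⁻⁴ mol.
Φ = 1.931×10⁻⁴ mol / 2.182×10⁻⁴ mol photons = 0.885.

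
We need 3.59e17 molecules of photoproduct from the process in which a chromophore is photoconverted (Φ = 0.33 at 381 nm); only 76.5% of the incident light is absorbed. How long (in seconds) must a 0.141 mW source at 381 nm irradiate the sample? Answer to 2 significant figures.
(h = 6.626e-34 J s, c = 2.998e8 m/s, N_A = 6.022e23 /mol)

Product: 3.59e17 / 6.022e23 = 5.961e-7 mol.
Photons that must be absorbed: 5.961e-7 / 0.33 = 1.806e-6 mol.
Incident photons needed: 1.806e-6 / 0.765 = 2.361e-6 mol.
Photon energy: hc/λ = 5.214e-19 J; per mole, 3.140e5 J mol⁻¹.
Energy required: 2.361e-6 × 3.140e5 = 0.7414 J.
Time: 0.7414 J / 0.000141 W = 5300 s.

t ≈ 5300 s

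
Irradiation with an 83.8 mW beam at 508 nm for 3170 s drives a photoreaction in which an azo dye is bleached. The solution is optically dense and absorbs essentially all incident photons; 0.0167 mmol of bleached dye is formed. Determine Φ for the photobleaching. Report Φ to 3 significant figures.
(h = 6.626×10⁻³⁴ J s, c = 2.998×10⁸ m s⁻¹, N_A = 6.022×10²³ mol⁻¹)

Φ = 0.0148

Product: 0.0167 mmol = 1.67×10⁻⁵ mol.
Photon energy at 508 nm: hc/λ = (6.626×10⁻³⁴)(2.998×10⁸)/(508×10⁻⁹) = 3.910×10⁻¹⁹ J.
Energy delivered: (83.8 mW)(3170 s) = 265.6 J.
Photons incident: 265.6 / 3.910×10⁻¹⁹ = 6.793×10²⁰, i.e. 6.793×10²⁰/6.022×10²³ = 0.001128 mol.
Φ = 1.67×10⁻⁵ mol / 0.001128 mol photons = 0.0148.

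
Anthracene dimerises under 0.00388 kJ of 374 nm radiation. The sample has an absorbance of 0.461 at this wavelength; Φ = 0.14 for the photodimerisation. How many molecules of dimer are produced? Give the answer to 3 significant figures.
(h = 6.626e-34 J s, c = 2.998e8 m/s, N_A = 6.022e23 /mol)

6.69e17 molecules

Photon energy at 374 nm: hc/λ = (6.626e-34)(2.998e8)/(374e-9) = 5.311e-19 J.
Incident energy: 0.00388 kJ = 3.88 J.
Photons incident: 3.88 / 5.311e-19 = 7.306e18, i.e. 7.306e18/6.022e23 = 1.213e-5 mol.
Fraction absorbed: 1 − 10^(−0.461) = 0.6541.
Photons absorbed: 0.6541 × 1.213e-5 = 7.934e-6 mol.
Product: Φ × n_abs = 0.14 × 7.934e-6 = 1.111e-6 mol.
As a count: 1.111e-6 × 6.022e23 = 6.69e17.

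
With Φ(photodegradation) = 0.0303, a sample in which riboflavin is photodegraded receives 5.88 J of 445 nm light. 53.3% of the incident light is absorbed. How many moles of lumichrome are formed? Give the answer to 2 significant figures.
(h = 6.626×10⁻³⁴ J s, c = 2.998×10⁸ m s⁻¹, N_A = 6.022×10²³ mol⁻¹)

3.5×10⁻⁷ mol

Photon energy at 445 nm: hc/λ = (6.626×10⁻³⁴)(2.998×10⁸)/(445×10⁻⁹) = 4.464×10⁻¹⁹ J.
Photons incident: 5.88 / 4.464×10⁻¹⁹ = 1.317×10¹⁹, i.e. 1.317×10¹⁹/6.022×10²³ = 2.187×10⁻⁵ mol.
Photons absorbed: 0.533 × 2.187×10⁻⁵ = 1.166×10⁻⁵ mol.
Product: Φ × n_abs = 0.0303 × 1.166×10⁻⁵ = 3.533×10⁻⁷ mol.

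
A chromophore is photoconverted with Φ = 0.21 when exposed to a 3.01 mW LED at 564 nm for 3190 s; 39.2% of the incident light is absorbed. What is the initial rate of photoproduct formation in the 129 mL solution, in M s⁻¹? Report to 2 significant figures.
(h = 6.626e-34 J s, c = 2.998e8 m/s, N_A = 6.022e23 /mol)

Photon energy at 564 nm: hc/λ = (6.626e-34)(2.998e8)/(564e-9) = 3.522e-19 J.
Energy delivered: (3.01 mW)(3190 s) = 9.602 J.
Photons incident: 9.602 / 3.522e-19 = 2.726e19, i.e. 2.726e19/6.022e23 = 4.527e-5 mol.
Photons absorbed: 0.392 × 4.527e-5 = 1.775e-5 mol.
Product formed: 0.21 × 1.775e-5 = 3.728e-6 mol.
Rate: 3.728e-6 mol / (3190 s × 0.129 L) = 9.1e-9 M s⁻¹.

9.1e-9 M s⁻¹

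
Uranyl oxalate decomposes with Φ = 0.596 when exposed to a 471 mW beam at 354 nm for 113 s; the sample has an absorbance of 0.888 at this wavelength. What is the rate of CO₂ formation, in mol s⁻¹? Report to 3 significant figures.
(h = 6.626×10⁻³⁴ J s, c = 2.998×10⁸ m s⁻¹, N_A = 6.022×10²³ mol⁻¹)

Photon energy at 354 nm: hc/λ = (6.626×10⁻³⁴)(2.998×10⁸)/(354×10⁻⁹) = 5.612×10⁻¹⁹ J.
Energy delivered: (471 mW)(113 s) = 53.22 J.
Photons incident: 53.22 / 5.612×10⁻¹⁹ = 9.483×10¹⁹, i.e. 9.483×10¹⁹/6.022×10²³ = 1.575×10⁻⁴ mol.
Fraction absorbed: 1 − 10^(−0.888) = 0.8706.
Photons absorbed: 0.8706 × 1.575×10⁻⁴ = 1.371×10⁻⁴ mol.
Product formed: 0.596 × 1.371×10⁻⁴ = 8.171×10⁻⁵ mol.
Rate: 8.171×10⁻⁵ / 113 s = 7.23×10⁻⁷ mol s⁻¹.

7.23×10⁻⁷ mol s⁻¹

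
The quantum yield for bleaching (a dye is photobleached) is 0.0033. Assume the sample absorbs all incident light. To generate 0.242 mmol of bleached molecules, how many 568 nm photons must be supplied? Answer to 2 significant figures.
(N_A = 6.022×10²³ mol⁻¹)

4.4×10²² photons

Product: 0.242 mmol = 2.42×10⁻⁴ mol.
Photons that must be absorbed: 2.42×10⁻⁴ / 0.0033 = 0.07333 mol.
Photon count: 0.07333 × 6.022×10²³ = 4.4×10²².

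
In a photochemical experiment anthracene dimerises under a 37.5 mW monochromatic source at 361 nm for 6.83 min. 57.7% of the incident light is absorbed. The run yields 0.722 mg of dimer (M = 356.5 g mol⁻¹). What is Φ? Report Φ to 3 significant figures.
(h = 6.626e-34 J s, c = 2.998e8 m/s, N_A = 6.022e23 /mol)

Φ = 0.0757

Product: 0.722 mg / 356.5 g mol⁻¹ = 2.025e-6 mol.
Photon energy at 361 nm: hc/λ = (6.626e-34)(2.998e8)/(361e-9) = 5.503e-19 J.
Energy delivered: (37.5 mW)(409.8 s) = 15.37 J.
Photons incident: 15.37 / 5.503e-19 = 2.793e19, i.e. 2.793e19/6.022e23 = 4.638e-5 mol.
Photons absorbed: 0.577 × 4.638e-5 = 2.676e-5 mol.
Φ = 2.025e-6 mol / 2.676e-5 mol photons = 0.0757.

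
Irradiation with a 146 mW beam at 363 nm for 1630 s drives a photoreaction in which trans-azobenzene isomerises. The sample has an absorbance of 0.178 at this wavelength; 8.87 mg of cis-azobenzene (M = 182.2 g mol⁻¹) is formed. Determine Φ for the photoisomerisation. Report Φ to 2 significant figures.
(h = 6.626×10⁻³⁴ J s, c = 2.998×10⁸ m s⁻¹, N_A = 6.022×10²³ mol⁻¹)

Product: 8.87 mg / 182.2 g mol⁻¹ = 4.868×10⁻⁵ mol.
Photon energy at 363 nm: hc/λ = (6.626×10⁻³⁴)(2.998×10⁸)/(363×10⁻⁹) = 5.472×10⁻¹⁹ J.
Energy delivered: (146 mW)(1630 s) = 238.0 J.
Photons incident: 238.0 / 5.472×10⁻¹⁹ = 4.349×10²⁰, i.e. 4.349×10²⁰/6.022×10²³ = 7.222×10⁻⁴ mol.
Fraction absorbed: 1 − 10^(−0.178) = 0.3363.
Photons absorbed: 0.3363 × 7.222×10⁻⁴ = 2.429×10⁻⁴ mol.
Φ = 4.868×10⁻⁵ mol / 2.429×10⁻⁴ mol photons = 0.20.

Φ = 0.20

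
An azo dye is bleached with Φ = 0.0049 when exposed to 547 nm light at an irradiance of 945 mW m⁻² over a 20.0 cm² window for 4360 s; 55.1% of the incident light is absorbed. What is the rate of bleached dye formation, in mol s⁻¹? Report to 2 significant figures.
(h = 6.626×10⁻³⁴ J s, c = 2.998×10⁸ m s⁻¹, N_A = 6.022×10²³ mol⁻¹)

Photon energy at 547 nm: hc/λ = (6.626×10⁻³⁴)(2.998×10⁸)/(547×10⁻⁹) = 3.632×10⁻¹⁹ J.
Energy delivered: (945 mW m⁻²)(20.0×10⁻⁴ m²)(4360 s) = 8.240 J.
Photons incident: 8.240 / 3.632×10⁻¹⁹ = 2.269×10¹⁹, i.e. 2.269×10¹⁹/6.022×10²³ = 3.768×10⁻⁵ mol.
Photons absorbed: 0.551 × 3.768×10⁻⁵ = 2.076×10⁻⁵ mol.
Product formed: 0.0049 × 2.076×10⁻⁵ = 1.017×10⁻⁷ mol.
Rate: 1.017×10⁻⁷ / 4360 s = 2.3×10⁻¹¹ mol s⁻¹.

2.3×10⁻¹¹ mol s⁻¹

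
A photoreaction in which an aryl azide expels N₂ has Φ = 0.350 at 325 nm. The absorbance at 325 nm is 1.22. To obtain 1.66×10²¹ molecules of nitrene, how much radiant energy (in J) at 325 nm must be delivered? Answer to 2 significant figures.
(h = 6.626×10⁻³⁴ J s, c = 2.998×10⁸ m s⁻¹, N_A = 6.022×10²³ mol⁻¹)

Product: 1.66×10²¹ / 6.022×10²³ = 0.002757 mol.
Photons that must be absorbed: 0.002757 / 0.350 = 0.007877 mol.
Fraction absorbed: 1 − 10^(−1.22) = 0.9397.
Incident photons needed: 0.007877 / 0.9397 = 0.008382 mol.
Photon energy: hc/λ = 6.112×10⁻¹⁹ J; per mole, 3.681×10⁵ J mol⁻¹.
Energy required: 0.008382 × 3.681×10⁵ = 3100 J.

3100 J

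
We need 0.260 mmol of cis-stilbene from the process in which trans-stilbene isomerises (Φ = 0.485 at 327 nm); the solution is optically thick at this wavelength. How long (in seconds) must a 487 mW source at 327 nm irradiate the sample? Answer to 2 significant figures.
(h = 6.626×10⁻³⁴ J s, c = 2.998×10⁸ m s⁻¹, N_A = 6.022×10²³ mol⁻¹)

t ≈ 400 s

Product: 0.260 mmol = 2.60×10⁻⁴ mol.
Photons that must be absorbed: 2.60×10⁻⁴ / 0.485 = 5.361×10⁻⁴ mol.
Photon energy: hc/λ = 6.075×10⁻¹⁹ J; per mole, 3.658×10⁵ J mol⁻¹.
Energy required: 5.361×10⁻⁴ × 3.658×10⁵ = 196.1 J.
Time: 196.1 J / 0.487 W = 400 s.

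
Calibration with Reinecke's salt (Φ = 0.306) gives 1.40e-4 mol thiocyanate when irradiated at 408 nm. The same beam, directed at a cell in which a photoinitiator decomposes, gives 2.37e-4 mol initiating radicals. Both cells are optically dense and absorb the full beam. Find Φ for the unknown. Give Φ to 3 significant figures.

Photons absorbed by the actinometer: 1.40e-4 / 0.306 = 4.575e-4 mol.
Φ(unknown) = 2.37e-4 / 4.575e-4 = 0.518.

Φ = 0.518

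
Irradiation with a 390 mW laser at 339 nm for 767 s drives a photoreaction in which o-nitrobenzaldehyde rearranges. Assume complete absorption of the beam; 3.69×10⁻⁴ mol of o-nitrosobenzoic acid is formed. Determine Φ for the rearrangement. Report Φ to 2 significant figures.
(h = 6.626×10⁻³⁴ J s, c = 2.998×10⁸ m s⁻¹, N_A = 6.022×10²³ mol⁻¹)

Φ = 0.44

Photon energy at 339 nm: hc/λ = (6.626×10⁻³⁴)(2.998×10⁸)/(339×10⁻⁹) = 5.860×10⁻¹⁹ J.
Energy delivered: (390 mW)(767 s) = 299.1 J.
Photons incident: 299.1 / 5.860×10⁻¹⁹ = 5.104×10²⁰, i.e. 5.104×10²⁰/6.022×10²³ = 8.476×10⁻⁴ mol.
Φ = 3.69×10⁻⁴ mol / 8.476×10⁻⁴ mol photons = 0.44.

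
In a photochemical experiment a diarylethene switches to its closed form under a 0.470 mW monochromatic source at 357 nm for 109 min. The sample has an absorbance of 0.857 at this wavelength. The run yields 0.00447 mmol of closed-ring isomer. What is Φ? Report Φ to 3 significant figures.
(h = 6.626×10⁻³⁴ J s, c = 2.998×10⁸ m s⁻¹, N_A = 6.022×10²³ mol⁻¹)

Φ = 0.566

Product: 0.00447 mmol = 4.47×10⁻⁶ mol.
Photon energy at 357 nm: hc/λ = (6.626×10⁻³⁴)(2.998×10⁸)/(357×10⁻⁹) = 5.564×10⁻¹⁹ J.
Energy delivered: (0.470 mW)(6540 s) = 3.074 J.
Photons incident: 3.074 / 5.564×10⁻¹⁹ = 5.525×10¹⁸, i.e. 5.525×10¹⁸/6.022×10²³ = 9.175×10⁻⁶ mol.
Fraction absorbed: 1 − 10^(−0.857) = 0.8610.
Photons absorbed: 0.8610 × 9.175×10⁻⁶ = 7.900×10⁻⁶ mol.
Φ = 4.47×10⁻⁶ mol / 7.900×10⁻⁶ mol photons = 0.566.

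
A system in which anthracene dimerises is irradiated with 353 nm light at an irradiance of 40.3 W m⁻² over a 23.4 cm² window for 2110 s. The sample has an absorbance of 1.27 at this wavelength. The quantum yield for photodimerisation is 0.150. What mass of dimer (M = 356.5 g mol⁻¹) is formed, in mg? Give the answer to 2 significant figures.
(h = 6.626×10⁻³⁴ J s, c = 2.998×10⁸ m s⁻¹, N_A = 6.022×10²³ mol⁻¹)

Photon energy at 353 nm: hc/λ = (6.626×10⁻³⁴)(2.998×10⁸)/(353×10⁻⁹) = 5.627×10⁻¹⁹ J.
Energy delivered: (40.3 W m⁻²)(23.4×10⁻⁴ m²)(2110 s) = 199.0 J.
Photons incident: 199.0 / 5.627×10⁻¹⁹ = 3.537×10²⁰, i.e. 3.537×10²⁰/6.022×10²³ = 5.873×10⁻⁴ mol.
Fraction absorbed: 1 − 10^(−1.27) = 0.9463.
Photons absorbed: 0.9463 × 5.873×10⁻⁴ = 5.558×10⁻⁴ mol.
Product: Φ × n_abs = 0.150 × 5.558×10⁻⁴ = 8.337×10⁻⁵ mol.
Mass: 8.337×10⁻⁵ × 356.5 = 0.02972 g = 30 mg.

30 mg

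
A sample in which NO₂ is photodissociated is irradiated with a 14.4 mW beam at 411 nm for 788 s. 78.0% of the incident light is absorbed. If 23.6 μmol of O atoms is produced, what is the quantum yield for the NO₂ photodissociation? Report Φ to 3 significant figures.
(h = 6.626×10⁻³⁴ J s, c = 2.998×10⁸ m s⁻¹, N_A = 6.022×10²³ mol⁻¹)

Φ = 0.776

Product: 23.6 μmol = 2.36×10⁻⁵ mol.
Photon energy at 411 nm: hc/λ = (6.626×10⁻³⁴)(2.998×10⁸)/(411×10⁻⁹) = 4.833×10⁻¹⁹ J.
Energy delivered: (14.4 mW)(788 s) = 11.35 J.
Photons incident: 11.35 / 4.833×10⁻¹⁹ = 2.348×10¹⁹, i.e. 2.348×10¹⁹/6.022×10²³ = 3.899×10⁻⁵ mol.
Photons absorbed: 0.780 × 3.899×10⁻⁵ = 3.041×10⁻⁵ mol.
Φ = 2.36×10⁻⁵ mol / 3.041×10⁻⁵ mol photons = 0.776.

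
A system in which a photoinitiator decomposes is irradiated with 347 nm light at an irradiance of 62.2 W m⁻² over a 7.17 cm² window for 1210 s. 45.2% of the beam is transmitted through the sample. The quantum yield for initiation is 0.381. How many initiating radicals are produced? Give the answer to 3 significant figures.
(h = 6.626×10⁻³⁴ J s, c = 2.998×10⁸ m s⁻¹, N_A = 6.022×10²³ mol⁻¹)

Photon energy at 347 nm: hc/λ = (6.626×10⁻³⁴)(2.998×10⁸)/(347×10⁻⁹) = 5.725×10⁻¹⁹ J.
Energy delivered: (62.2 W m⁻²)(7.17×10⁻⁴ m²)(1210 s) = 53.96 J.
Photons incident: 53.96 / 5.725×10⁻¹⁹ = 9.425×10¹⁹, i.e. 9.425×10¹⁹/6.022×10²³ = 1.565×10⁻⁴ mol.
Fraction absorbed: 1 − 45.2/100 = 0.5480.
Photons absorbed: 0.5480 × 1.565×10⁻⁴ = 8.576×10⁻⁵ mol.
Product: Φ × n_abs = 0.381 × 8.576×10⁻⁵ = 3.267×10⁻⁵ mol.
As a count: 3.267×10⁻⁵ × 6.022×10²³ = 1.97×10¹⁹.

1.97×10¹⁹ initiating radicals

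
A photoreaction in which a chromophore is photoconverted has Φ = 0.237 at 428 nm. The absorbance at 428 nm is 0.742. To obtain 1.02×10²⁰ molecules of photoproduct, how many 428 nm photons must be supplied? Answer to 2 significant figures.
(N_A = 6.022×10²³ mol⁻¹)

Product: 1.02×10²⁰ / 6.022×10²³ = 1.694×10⁻⁴ mol.
Photons that must be absorbed: 1.694×10⁻⁴ / 0.237 = 7.148×10⁻⁴ mol.
Fraction absorbed: 1 − 10^(−0.742) = 0.8189.
Incident photons needed: 7.148×10⁻⁴ / 0.8189 = 8.729×10⁻⁴ mol.
Photon count: 8.729×10⁻⁴ × 6.022×10²³ = 5.3×10²⁰.

5.3×10²⁰ photons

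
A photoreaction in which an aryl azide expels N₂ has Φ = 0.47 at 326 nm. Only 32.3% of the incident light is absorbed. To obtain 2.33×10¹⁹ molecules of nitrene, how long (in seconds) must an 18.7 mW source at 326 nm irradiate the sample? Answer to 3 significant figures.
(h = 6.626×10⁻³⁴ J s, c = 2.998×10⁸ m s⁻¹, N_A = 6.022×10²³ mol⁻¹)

Product: 2.33×10¹⁹ / 6.022×10²³ = 3.869×10⁻⁵ mol.
Photons that must be absorbed: 3.869×10⁻⁵ / 0.47 = 8.232×10⁻⁵ mol.
Incident photons needed: 8.232×10⁻⁵ / 0.323 = 2.549×10⁻⁴ mol.
Photon energy: hc/λ = 6.093×10⁻¹⁹ J; per mole, 3.669×10⁵ J mol⁻¹.
Energy required: 2.549×10⁻⁴ × 3.669×10⁵ = 93.52 J.
Time: 93.52 J / 0.0187 W = 5000 s.

t ≈ 5000 s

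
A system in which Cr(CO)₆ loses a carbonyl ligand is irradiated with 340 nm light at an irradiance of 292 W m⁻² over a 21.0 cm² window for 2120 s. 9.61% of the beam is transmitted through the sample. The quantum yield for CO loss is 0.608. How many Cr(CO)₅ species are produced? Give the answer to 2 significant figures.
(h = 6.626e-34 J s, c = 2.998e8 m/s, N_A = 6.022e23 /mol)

Photon energy at 340 nm: hc/λ = (6.626e-34)(2.998e8)/(340e-9) = 5.843e-19 J.
Energy delivered: (292 W m⁻²)(21.0e-4 m²)(2120 s) = 1300 J.
Photons incident: 1300 / 5.843e-19 = 2.225e21, i.e. 2.225e21/6.022e23 = 0.003695 mol.
Fraction absorbed: 1 − 9.61/100 = 0.9039.
Photons absorbed: 0.9039 × 0.003695 = 0.003340 mol.
Product: Φ × n_abs = 0.608 × 0.003340 = 0.002031 mol.
As a count: 0.002031 × 6.022e23 = 1.2e21.

1.2e21 species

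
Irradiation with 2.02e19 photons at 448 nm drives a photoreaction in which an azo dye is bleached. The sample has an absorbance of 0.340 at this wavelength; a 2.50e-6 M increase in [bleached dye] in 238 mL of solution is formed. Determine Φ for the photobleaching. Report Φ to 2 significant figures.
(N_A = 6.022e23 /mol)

Φ = 0.033

Product: (2.50e-6 M)(0.238 L) = 5.950e-7 mol.
Moles of photons: 2.02e19 / 6.022e23 = 3.354e-5 mol.
Fraction absorbed: 1 − 10^(−0.340) = 0.5429.
Photons absorbed: 0.5429 × 3.354e-5 = 1.821e-5 mol.
Φ = 5.950e-7 mol / 1.821e-5 mol photons = 0.033.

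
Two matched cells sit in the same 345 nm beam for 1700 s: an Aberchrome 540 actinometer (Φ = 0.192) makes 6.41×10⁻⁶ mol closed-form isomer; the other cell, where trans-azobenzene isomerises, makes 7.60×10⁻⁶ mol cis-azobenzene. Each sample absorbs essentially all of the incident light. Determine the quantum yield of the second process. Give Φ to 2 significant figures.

Photons absorbed by the actinometer: 6.41×10⁻⁶ / 0.192 = 3.339×10⁻⁵ mol.
Φ(unknown) = 7.60×10⁻⁶ / 3.339×10⁻⁵ = 0.23.

Φ = 0.23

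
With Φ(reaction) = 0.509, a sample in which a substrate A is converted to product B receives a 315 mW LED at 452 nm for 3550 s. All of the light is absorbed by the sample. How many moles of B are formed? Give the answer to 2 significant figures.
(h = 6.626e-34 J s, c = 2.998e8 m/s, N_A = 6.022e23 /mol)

Photon energy at 452 nm: hc/λ = (6.626e-34)(2.998e8)/(452e-9) = 4.395e-19 J.
Energy delivered: (315 mW)(3550 s) = 1118 J.
Photons incident: 1118 / 4.395e-19 = 2.544e21, i.e. 2.544e21/6.022e23 = 0.004225 mol.
Product: Φ × n_abs = 0.509 × 0.004225 = 0.002151 mol.

0.0022 mol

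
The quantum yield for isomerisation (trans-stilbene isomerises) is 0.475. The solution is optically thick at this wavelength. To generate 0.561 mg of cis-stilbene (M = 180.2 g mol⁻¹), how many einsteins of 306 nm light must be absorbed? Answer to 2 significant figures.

6.6×10⁻⁶ einstein

Product: 0.561 mg / 180.2 g mol⁻¹ = 3.113×10⁻⁶ mol.
Photons that must be absorbed: 3.113×10⁻⁶ / 0.475 = 6.554×10⁻⁶ mol.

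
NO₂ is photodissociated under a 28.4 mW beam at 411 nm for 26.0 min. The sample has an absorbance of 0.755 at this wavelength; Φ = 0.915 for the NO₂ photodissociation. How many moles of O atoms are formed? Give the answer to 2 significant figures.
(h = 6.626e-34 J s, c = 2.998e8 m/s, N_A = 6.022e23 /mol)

1.1e-4 mol

Photon energy at 411 nm: hc/λ = (6.626e-34)(2.998e8)/(411e-9) = 4.833e-19 J.
Energy delivered: (28.4 mW)(1560 s) = 44.30 J.
Photons incident: 44.30 / 4.833e-19 = 9.166e19, i.e. 9.166e19/6.022e23 = 1.522e-4 mol.
Fraction absorbed: 1 − 10^(−0.755) = 0.8242.
Photons absorbed: 0.8242 × 1.522e-4 = 1.254e-4 mol.
Product: Φ × n_abs = 0.915 × 1.254e-4 = 1.147e-4 mol.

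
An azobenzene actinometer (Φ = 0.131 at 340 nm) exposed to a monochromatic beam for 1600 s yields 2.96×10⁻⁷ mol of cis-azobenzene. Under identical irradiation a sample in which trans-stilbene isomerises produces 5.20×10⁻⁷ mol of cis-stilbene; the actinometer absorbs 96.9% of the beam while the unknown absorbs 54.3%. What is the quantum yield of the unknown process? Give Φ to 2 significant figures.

Φ = 0.41

Photons absorbed by the actinometer: 2.96×10⁻⁷ / 0.131 = 2.260×10⁻⁶ mol.
Incident flux: 2.260×10⁻⁶ / 0.969 = 2.332×10⁻⁶ einstein.
Absorbed by unknown: 0.543 × 2.332×10⁻⁶ = 1.266×10⁻⁶ mol.
Φ(unknown) = 5.20×10⁻⁷ / 1.266×10⁻⁶ = 0.41.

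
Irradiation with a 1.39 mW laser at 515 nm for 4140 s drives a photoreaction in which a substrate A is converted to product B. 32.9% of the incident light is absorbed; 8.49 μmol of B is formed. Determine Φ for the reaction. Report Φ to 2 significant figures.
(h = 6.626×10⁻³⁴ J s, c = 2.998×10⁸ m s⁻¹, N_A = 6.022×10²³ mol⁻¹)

Product: 8.49 μmol = 8.49×10⁻⁶ mol.
Photon energy at 515 nm: hc/λ = (6.626×10⁻³⁴)(2.998×10⁸)/(515×10⁻⁹) = 3.857×10⁻¹⁹ J.
Energy delivered: (1.39 mW)(4140 s) = 5.755 J.
Photons incident: 5.755 / 3.857×10⁻¹⁹ = 1.492×10¹⁹, i.e. 1.492×10¹⁹/6.022×10²³ = 2.478×10⁻⁵ mol.
Photons absorbed: 0.329 × 2.478×10⁻⁵ = 8.153×10⁻⁶ mol.
Φ = 8.49×10⁻⁶ mol / 8.153×10⁻⁶ mol photons = 1.0.

Φ = 1.0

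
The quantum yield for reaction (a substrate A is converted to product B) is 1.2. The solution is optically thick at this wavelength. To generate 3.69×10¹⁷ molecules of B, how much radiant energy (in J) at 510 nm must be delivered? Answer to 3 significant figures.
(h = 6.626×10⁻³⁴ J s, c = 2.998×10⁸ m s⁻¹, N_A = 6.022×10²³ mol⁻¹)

0.120 J

Product: 3.69×10¹⁷ / 6.022×10²³ = 6.128×10⁻⁷ mol.
Photons that must be absorbed: 6.128×10⁻⁷ / 1.2 = 5.107×10⁻⁷ mol.
Photon energy: hc/λ = 3.895×10⁻¹⁹ J; per mole, 2.346×10⁵ J mol⁻¹.
Energy required: 5.107×10⁻⁷ × 2.346×10⁵ = 0.120 J.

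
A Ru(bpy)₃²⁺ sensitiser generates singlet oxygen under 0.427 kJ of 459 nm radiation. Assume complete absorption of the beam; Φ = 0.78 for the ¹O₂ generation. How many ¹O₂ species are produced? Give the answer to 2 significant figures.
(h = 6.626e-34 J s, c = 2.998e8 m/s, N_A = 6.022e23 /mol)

7.7e20 species

Photon energy at 459 nm: hc/λ = (6.626e-34)(2.998e8)/(459e-9) = 4.328e-19 J.
Incident energy: 0.427 kJ = 427 J.
Photons incident: 427 / 4.328e-19 = 9.866e20, i.e. 9.866e20/6.022e23 = 0.001638 mol.
Product: Φ × n_abs = 0.78 × 0.001638 = 0.001278 mol.
As a count: 0.001278 × 6.022e23 = 7.7e20.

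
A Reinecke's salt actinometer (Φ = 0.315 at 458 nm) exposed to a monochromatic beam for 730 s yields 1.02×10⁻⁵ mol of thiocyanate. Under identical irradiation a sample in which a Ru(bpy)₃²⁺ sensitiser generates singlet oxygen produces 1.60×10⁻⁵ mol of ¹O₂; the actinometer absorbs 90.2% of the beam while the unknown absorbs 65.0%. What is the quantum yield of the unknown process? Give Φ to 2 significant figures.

Photons absorbed by the actinometer: 1.02×10⁻⁵ / 0.315 = 3.238×10⁻⁵ mol.
Incident flux: 3.238×10⁻⁵ / 0.902 = 3.590×10⁻⁵ einstein.
Absorbed by unknown: 0.650 × 3.590×10⁻⁵ = 2.334×10⁻⁵ mol.
Φ(unknown) = 1.60×10⁻⁵ / 2.334×10⁻⁵ = 0.69.

Φ = 0.69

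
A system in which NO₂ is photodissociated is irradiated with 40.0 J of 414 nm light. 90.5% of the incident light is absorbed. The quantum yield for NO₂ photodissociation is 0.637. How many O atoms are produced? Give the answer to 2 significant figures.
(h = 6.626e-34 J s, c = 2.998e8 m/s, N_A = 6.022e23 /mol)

4.8e19 atoms

Photon energy at 414 nm: hc/λ = (6.626e-34)(2.998e8)/(414e-9) = 4.798e-19 J.
Photons incident: 40.0 / 4.798e-19 = 8.337e19, i.e. 8.337e19/6.022e23 = 1.384e-4 mol.
Photons absorbed: 0.905 × 1.384e-4 = 1.253e-4 mol.
Product: Φ × n_abs = 0.637 × 1.253e-4 = 7.982e-5 mol.
As a count: 7.982e-5 × 6.022e23 = 4.8e19.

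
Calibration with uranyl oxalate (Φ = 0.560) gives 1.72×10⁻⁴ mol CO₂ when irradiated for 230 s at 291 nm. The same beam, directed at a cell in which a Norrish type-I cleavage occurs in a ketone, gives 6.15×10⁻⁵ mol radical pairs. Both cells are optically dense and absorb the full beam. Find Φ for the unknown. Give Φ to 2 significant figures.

Photons absorbed by the actinometer: 1.72×10⁻⁴ / 0.560 = 3.071×10⁻⁴ mol.
Φ(unknown) = 6.15×10⁻⁵ / 3.071×10⁻⁴ = 0.20.

Φ = 0.20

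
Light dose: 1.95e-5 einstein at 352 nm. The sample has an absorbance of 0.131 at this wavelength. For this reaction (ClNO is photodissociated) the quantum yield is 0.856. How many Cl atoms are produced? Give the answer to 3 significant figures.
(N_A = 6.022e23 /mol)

Fraction absorbed: 1 − 10^(−0.131) = 0.2604.
Photons absorbed: 0.2604 × 1.95e-5 = 5.078e-6 mol.
Product: Φ × n_abs = 0.856 × 5.078e-6 = 4.347e-6 mol.
As a count: 4.347e-6 × 6.022e23 = 2.62e18.

2.62e18 atoms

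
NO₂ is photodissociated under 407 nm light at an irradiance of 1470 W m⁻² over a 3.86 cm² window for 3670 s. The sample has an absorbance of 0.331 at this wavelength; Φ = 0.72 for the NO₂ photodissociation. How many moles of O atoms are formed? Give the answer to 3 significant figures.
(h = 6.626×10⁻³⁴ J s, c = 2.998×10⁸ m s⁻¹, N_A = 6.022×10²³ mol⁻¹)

0.00272 mol

Photon energy at 407 nm: hc/λ = (6.626×10⁻³⁴)(2.998×10⁸)/(407×10⁻⁹) = 4.881×10⁻¹⁹ J.
Energy delivered: (1470 W m⁻²)(3.86×10⁻⁴ m²)(3670 s) = 2082 J.
Photons incident: 2082 / 4.881×10⁻¹⁹ = 4.266×10²¹, i.e. 4.266×10²¹/6.022×10²³ = 0.007084 mol.
Fraction absorbed: 1 − 10^(−0.331) = 0.5333.
Photons absorbed: 0.5333 × 0.007084 = 0.003778 mol.
Product: Φ × n_abs = 0.72 × 0.003778 = 0.002720 mol.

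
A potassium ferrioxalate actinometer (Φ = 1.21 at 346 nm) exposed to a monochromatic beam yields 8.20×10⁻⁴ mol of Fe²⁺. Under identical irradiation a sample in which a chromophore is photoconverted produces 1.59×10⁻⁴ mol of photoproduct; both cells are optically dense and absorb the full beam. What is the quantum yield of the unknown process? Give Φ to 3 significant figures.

Φ = 0.235

Photons absorbed by the actinometer: 8.20×10⁻⁴ / 1.21 = 6.777×10⁻⁴ mol.
Φ(unknown) = 1.59×10⁻⁴ / 6.777×10⁻⁴ = 0.235.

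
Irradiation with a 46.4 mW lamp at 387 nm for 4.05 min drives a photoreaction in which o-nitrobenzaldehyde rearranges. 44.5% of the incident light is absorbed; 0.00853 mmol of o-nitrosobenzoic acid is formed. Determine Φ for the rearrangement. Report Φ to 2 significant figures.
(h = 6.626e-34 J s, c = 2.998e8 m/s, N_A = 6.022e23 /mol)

Φ = 0.53

Product: 0.00853 mmol = 8.53e-6 mol.
Photon energy at 387 nm: hc/λ = (6.626e-34)(2.998e8)/(387e-9) = 5.133e-19 J.
Energy delivered: (46.4 mW)(243 s) = 11.28 J.
Photons incident: 11.28 / 5.133e-19 = 2.198e19, i.e. 2.198e19/6.022e23 = 3.650e-5 mol.
Photons absorbed: 0.445 × 3.650e-5 = 1.624e-5 mol.
Φ = 8.53e-6 mol / 1.624e-5 mol photons = 0.53.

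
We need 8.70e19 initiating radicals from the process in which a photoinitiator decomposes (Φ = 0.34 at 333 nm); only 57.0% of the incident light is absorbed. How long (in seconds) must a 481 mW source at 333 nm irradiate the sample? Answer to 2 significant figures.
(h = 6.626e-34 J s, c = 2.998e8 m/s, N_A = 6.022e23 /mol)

t ≈ 560 s

Product: 8.70e19 / 6.022e23 = 1.445e-4 mol.
Photons that must be absorbed: 1.445e-4 / 0.34 = 4.250e-4 mol.
Incident photons needed: 4.250e-4 / 0.570 = 7.456e-4 mol.
Photon energy: hc/λ = 5.965e-19 J; per mole, 3.592e5 J mol⁻¹.
Energy required: 7.456e-4 × 3.592e5 = 267.8 J.
Time: 267.8 J / 0.481 W = 560 s.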